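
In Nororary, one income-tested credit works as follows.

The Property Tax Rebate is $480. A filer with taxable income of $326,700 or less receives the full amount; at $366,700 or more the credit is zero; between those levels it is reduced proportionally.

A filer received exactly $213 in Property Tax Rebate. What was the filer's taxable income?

$213 is 213/480 of the full $480, so 267/480 of the $40,000 range has been used: income = $326,700 + $40,000 × 267/480 = $348,950.

$348,950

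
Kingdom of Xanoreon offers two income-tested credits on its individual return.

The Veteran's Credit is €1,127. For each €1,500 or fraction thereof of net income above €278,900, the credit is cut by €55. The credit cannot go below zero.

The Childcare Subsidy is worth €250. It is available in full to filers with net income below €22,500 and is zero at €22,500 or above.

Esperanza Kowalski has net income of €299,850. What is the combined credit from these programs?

€357

Veteran's Credit: income exceeds €278,900 by €20,950, which is 14 full-or-partial €1,500 increments; reduction = 14 × €55 = €770, leaving €357.
Childcare Subsidy: €299,850 meets or exceeds the €22,500 cutoff, so the credit is €0.
Total: €357 + €0 = €357.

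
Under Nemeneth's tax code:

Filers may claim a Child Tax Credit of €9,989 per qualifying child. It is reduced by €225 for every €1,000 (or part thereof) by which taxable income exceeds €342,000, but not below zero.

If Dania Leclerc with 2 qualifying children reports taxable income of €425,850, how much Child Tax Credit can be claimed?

Child Tax Credit: base = 2 × €9,989 = €19,978. income exceeds €342,000 by €83,850, which is 84 full-or-partial €1,000 increments; reduction = 84 × €225 = €18,900, leaving €1,078.

€1,078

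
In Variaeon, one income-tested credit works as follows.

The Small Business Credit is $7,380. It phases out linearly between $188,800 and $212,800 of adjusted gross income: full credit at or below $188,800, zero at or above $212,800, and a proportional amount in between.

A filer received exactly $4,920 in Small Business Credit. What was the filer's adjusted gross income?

$196,800

$4,920 is 4,920/7,380 of the full $7,380, so 2,460/7,380 of the $24,000 range has been used: income = $188,800 + $24,000 × 2,460/7,380 = $196,800.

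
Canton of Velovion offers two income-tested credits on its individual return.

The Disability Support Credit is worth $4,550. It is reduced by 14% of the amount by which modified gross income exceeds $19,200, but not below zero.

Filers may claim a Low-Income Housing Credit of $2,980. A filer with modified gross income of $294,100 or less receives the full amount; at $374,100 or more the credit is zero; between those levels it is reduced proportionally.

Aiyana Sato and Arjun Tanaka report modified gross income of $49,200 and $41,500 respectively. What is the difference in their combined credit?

Aiyana ($49,200): Disability Support Credit: 14% of the $30,000 excess over $19,200 is $4,200; credit = $4,550 − $4,200 = $350. Low-Income Housing Credit: $49,200 is at or below the $294,100 threshold, so the full $2,980 applies. total $350 + $2,980 = $3,330
Arjun ($41,500): Disability Support Credit: 14% of the $22,300 excess over $19,200 is $3,122; credit = $4,550 − $3,122 = $1,428. Low-Income Housing Credit: $41,500 is at or below the $294,100 threshold, so the full $2,980 applies. total $1,428 + $2,980 = $4,408
Difference: |$3,330 − $4,408| = $1,078.

$1,078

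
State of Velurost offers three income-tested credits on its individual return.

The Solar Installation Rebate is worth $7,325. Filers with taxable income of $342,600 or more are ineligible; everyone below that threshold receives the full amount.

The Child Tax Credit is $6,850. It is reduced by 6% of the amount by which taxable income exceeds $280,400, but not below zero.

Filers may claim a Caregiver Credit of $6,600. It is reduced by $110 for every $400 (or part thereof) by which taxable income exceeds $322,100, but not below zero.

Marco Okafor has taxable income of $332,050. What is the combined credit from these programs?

$14,926

Solar Installation Rebate: $332,050 is below the $342,600 cutoff, so the full $7,325 applies.
Child Tax Credit: 6% of the $51,650 excess over $280,400 is $3,099; credit = $6,850 − $3,099 = $3,751.
Caregiver Credit: income exceeds $322,100 by $9,950, which is 25 full-or-partial $400 increments; reduction = 25 × $110 = $2,750, leaving $3,850.
Total: $7,325 + $3,751 + $3,850 = $14,926.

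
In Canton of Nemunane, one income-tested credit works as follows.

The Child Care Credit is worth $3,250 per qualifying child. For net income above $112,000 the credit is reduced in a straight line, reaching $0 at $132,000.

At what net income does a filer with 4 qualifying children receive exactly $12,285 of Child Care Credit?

Full credit = 4 × $3,250 = $13,000.
$12,285 is 12,285/13,000 of the full $13,000, so 715/13,000 of the $20,000 range has been used: income = $112,000 + $20,000 × 715/13,000 = $113,100.

$113,100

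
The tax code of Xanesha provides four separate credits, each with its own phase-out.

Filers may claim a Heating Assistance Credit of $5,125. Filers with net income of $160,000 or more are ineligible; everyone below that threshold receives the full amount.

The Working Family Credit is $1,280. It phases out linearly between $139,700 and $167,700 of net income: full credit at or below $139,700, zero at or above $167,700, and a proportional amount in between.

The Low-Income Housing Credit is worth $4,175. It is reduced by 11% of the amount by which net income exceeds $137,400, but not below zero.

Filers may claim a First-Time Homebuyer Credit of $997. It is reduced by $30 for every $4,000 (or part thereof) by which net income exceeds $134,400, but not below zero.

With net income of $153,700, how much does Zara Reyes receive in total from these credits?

$8,994

Heating Assistance Credit: $153,700 is below the $160,000 cutoff, so the full $5,125 applies.
Working Family Credit: $153,700 is $14,000 into a $28,000 phase-out range, leaving 14,000/28,000 of the credit: $1,280 × 14,000/28,000 = $640.
Low-Income Housing Credit: 11% of the $16,300 excess over $137,400 is $1,793; credit = $4,175 − $1,793 = $2,382.
First-Time Homebuyer Credit: income exceeds $134,400 by $19,300, which is 5 full-or-partial $4,000 increments; reduction = 5 × $30 = $150, leaving $847.
Total: $5,125 + $640 + $2,382 + $847 = $8,994.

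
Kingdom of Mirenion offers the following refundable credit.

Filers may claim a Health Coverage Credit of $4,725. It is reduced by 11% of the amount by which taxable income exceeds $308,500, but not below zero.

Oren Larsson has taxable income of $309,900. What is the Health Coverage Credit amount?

$4,571

Health Coverage Credit: 11% of the $1,400 excess over $308,500 is $154; credit = $4,725 − $154 = $4,571.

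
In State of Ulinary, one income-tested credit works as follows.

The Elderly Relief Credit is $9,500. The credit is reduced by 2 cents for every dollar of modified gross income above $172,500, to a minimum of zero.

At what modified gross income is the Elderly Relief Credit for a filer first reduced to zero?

$647,500

The credit falls by 2% of each dollar above $172,500, so it reaches zero when the excess is $9,500 / 2% = $475,000: income = $172,500 + $475,000 = $647,500.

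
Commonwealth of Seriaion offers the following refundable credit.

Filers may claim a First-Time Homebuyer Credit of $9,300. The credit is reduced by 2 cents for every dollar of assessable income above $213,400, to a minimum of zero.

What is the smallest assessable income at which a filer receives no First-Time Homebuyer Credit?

$678,400

The credit falls by 2% of each dollar above $213,400, so it reaches zero when the excess is $9,300 / 2% = $465,000: income = $213,400 + $465,000 = $678,400.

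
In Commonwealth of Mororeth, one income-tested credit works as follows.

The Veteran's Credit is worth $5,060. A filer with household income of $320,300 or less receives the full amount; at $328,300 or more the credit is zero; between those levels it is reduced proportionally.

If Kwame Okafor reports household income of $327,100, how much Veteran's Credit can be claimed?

$759

Veteran's Credit: $327,100 is $6,800 into a $8,000 phase-out range, leaving 1,200/8,000 of the credit: $5,060 × 1,200/8,000 = $759.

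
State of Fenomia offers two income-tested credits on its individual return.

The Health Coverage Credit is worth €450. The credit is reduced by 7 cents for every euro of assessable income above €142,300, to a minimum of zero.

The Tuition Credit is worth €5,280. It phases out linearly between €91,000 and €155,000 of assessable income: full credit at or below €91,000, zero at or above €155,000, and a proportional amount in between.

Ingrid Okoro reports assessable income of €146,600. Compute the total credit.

Health Coverage Credit: 7% of the €4,300 excess over €142,300 is €301; credit = €450 − €301 = €149.
Tuition Credit: €146,600 is €55,600 into a €64,000 phase-out range, leaving 8,400/64,000 of the credit: €5,280 × 8,400/64,000 = €693.
Total: €149 + €693 = €842.

€842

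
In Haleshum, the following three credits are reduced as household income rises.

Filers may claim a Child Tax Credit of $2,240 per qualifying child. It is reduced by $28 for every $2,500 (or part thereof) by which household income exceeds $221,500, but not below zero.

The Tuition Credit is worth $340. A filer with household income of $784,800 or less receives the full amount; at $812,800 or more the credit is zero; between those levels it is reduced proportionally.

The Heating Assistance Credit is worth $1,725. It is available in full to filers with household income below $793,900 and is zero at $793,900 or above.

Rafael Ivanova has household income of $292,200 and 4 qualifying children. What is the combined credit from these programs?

$10,213

Child Tax Credit: base = 4 × $2,240 = $8,960. income exceeds $221,500 by $70,700, which is 29 full-or-partial $2,500 increments; reduction = 29 × $28 = $812, leaving $8,148.
Tuition Credit: $292,200 is at or below the $784,800 threshold, so the full $340 applies.
Heating Assistance Credit: $292,200 is below the $793,900 cutoff, so the full $1,725 applies.
Total: $8,148 + $340 + $1,725 = $10,213.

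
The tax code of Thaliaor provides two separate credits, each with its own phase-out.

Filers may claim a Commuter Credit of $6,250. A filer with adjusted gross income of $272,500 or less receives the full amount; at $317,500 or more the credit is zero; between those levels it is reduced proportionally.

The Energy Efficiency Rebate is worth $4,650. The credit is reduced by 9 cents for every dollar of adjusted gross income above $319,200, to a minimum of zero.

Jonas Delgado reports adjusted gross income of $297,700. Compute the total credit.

$7,400

Commuter Credit: $297,700 is $25,200 into a $45,000 phase-out range, leaving 19,800/45,000 of the credit: $6,250 × 19,800/45,000 = $2,750.
Energy Efficiency Rebate: $297,700 is at or below the $319,200 threshold, so the full $4,650 applies.
Total: $2,750 + $4,650 = $7,400.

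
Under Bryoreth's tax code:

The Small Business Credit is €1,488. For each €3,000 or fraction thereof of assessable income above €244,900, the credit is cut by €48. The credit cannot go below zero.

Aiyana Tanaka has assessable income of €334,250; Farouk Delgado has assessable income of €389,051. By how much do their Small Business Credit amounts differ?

€48

Aiyana (€334,250): Small Business Credit: income exceeds €244,900 by €89,350, which is 30 full-or-partial €3,000 increments; reduction = 30 × €48 = €1,440, leaving €48.
Farouk (€389,051): Small Business Credit: income exceeds €244,900 by €144,151 → 49 increments × €48 = €2,352 ≥ base, so the credit is €0.
Difference: |€48 − €0| = €48.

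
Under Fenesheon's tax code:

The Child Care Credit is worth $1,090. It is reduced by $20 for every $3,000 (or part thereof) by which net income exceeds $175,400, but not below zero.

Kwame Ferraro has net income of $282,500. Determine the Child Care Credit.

$370

Child Care Credit: income exceeds $175,400 by $107,100, which is 36 full-or-partial $3,000 increments; reduction = 36 × $20 = $720, leaving $370.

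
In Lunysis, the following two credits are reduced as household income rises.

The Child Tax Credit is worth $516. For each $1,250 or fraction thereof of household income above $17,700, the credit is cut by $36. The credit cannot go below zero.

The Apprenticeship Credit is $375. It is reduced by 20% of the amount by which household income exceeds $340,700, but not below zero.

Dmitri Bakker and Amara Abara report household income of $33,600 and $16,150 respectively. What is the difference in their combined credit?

Dmitri ($33,600): Child Tax Credit: income exceeds $17,700 by $15,900, which is 13 full-or-partial $1,250 increments; reduction = 13 × $36 = $468, leaving $48. Apprenticeship Credit: $33,600 is at or below the $340,700 threshold, so the full $375 applies. total $48 + $375 = $423
Amara ($16,150): Child Tax Credit: $16,150 is at or below the $17,700 threshold, so the full $516 applies. Apprenticeship Credit: $16,150 is at or below the $340,700 threshold, so the full $375 applies. total $516 + $375 = $891
Difference: |$423 − $891| = $468.

$468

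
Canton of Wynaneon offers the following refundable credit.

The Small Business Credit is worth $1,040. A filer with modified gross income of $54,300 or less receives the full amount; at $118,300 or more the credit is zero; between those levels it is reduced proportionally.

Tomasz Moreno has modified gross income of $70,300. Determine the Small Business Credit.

Small Business Credit: $70,300 is $16,000 into a $64,000 phase-out range, leaving 48,000/64,000 of the credit: $1,040 × 48,000/64,000 = $780.

$780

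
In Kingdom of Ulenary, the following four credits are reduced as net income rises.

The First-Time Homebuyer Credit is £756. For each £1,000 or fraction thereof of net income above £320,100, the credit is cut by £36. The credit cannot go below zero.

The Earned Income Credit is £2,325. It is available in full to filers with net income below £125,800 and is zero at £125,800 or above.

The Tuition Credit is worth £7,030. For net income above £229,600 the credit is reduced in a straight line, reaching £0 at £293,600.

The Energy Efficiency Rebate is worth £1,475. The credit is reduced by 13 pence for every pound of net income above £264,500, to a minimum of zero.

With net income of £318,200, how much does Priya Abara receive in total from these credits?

First-Time Homebuyer Credit: £318,200 is at or below the £320,100 threshold, so the full £756 applies.
Earned Income Credit: £318,200 meets or exceeds the £125,800 cutoff, so the credit is £0.
Tuition Credit: £318,200 is at or above £293,600, so the credit is £0.
Energy Efficiency Rebate: 13% of the £53,700 excess over £264,500 is £6,981 ≥ base, so the credit is £0.
Total: £756 + £0 + £0 + £0 = £756.

£756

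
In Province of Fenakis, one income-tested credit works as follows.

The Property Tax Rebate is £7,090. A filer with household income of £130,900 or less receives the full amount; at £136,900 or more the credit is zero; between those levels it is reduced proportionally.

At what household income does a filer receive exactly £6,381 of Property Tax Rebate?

£131,500

£6,381 is 6,381/7,090 of the full £7,090, so 709/7,090 of the £6,000 range has been used: income = £130,900 + £6,000 × 709/7,090 = £131,500.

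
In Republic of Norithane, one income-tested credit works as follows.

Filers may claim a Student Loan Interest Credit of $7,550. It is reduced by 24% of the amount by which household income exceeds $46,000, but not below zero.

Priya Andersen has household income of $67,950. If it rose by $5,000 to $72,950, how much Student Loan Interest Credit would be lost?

At $67,950 — 24% of the $21,950 excess over $46,000 is $5,268; credit = $7,550 − $5,268 = $2,282.
At $72,950 — 24% of the $26,950 excess over $46,000 is $6,468; credit = $7,550 − $6,468 = $1,082.
Lost: $2,282 − $1,082 = $1,200.

$1,200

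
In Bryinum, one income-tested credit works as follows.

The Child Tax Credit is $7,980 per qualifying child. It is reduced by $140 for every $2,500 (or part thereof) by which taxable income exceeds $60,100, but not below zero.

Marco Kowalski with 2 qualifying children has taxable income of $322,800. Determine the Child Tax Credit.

$1,120

Child Tax Credit: base = 2 × $7,980 = $15,960. income exceeds $60,100 by $262,700, which is 106 full-or-partial $2,500 increments; reduction = 106 × $140 = $14,840, leaving $1,120.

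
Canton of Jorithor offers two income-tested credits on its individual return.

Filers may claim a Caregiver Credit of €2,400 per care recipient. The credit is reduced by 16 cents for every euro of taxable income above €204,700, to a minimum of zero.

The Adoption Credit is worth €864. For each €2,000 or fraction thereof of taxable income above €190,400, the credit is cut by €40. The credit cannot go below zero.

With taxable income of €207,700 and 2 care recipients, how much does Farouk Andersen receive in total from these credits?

€4,824

Caregiver Credit: base = 2 × €2,400 = €4,800. 16% of the €3,000 excess over €204,700 is €480; credit = €4,800 − €480 = €4,320.
Adoption Credit: income exceeds €190,400 by €17,300, which is 9 full-or-partial €2,000 increments; reduction = 9 × €40 = €360, leaving €504.
Total: €4,320 + €504 = €4,824.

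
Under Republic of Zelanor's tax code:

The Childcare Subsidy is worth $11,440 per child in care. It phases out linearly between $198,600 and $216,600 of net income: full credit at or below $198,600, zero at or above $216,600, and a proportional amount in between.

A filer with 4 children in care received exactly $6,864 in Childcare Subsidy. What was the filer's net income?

Full credit = 4 × $11,440 = $45,760.
$6,864 is 6,864/45,760 of the full $45,760, so 38,896/45,760 of the $18,000 range has been used: income = $198,600 + $18,000 × 38,896/45,760 = $213,900.

$213,900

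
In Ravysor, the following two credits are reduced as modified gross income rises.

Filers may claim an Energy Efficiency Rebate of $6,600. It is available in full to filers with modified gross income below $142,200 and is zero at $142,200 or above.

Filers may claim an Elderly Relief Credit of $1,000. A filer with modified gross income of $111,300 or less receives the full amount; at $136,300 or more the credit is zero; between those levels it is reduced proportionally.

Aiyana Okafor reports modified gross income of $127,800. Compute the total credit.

Energy Efficiency Rebate: $127,800 is below the $142,200 cutoff, so the full $6,600 applies.
Elderly Relief Credit: $127,800 is $16,500 into a $25,000 phase-out range, leaving 8,500/25,000 of the credit: $1,000 × 8,500/25,000 = $340.
Total: $6,600 + $340 = $6,940.

$6,940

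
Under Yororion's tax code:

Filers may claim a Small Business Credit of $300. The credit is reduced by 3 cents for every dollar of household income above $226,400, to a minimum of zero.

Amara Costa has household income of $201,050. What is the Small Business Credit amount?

Small Business Credit: $201,050 is at or below the $226,400 threshold, so the full $300 applies.

$300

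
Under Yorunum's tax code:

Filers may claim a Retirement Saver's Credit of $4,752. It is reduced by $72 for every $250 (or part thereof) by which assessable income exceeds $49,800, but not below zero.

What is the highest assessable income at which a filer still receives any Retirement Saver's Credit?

After 65 increments the reduction is 65 × $72 = $4,680, leaving $72; one more increment wipes it out. Increment 65 ends at excess 65 × $250 = $16,250, so the highest qualifying income is $49,800 + $16,250 = $66,050.

$66,050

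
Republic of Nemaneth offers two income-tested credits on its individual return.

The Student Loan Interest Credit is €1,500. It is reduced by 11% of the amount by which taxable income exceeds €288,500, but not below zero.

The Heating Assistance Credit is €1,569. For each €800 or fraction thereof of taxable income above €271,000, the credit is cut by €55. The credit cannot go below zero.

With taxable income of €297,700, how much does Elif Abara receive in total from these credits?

Student Loan Interest Credit: 11% of the €9,200 excess over €288,500 is €1,012; credit = €1,500 − €1,012 = €488.
Heating Assistance Credit: income exceeds €271,000 by €26,700 → 34 increments × €55 = €1,870 ≥ base, so the credit is €0.
Total: €488 + €0 = €488.

€488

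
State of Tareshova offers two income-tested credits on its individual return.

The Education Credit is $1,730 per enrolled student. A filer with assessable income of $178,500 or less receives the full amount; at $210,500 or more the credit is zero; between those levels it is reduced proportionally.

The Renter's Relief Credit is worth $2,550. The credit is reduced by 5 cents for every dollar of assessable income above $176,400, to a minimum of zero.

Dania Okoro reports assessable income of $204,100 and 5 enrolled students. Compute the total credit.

$2,895

Education Credit: base = 5 × $1,730 = $8,650. $204,100 is $25,600 into a $32,000 phase-out range, leaving 6,400/32,000 of the credit: $8,650 × 6,400/32,000 = $1,730.
Renter's Relief Credit: 5% of the $27,700 excess over $176,400 is $1,385; credit = $2,550 − $1,385 = $1,165.
Total: $1,730 + $1,165 = $2,895.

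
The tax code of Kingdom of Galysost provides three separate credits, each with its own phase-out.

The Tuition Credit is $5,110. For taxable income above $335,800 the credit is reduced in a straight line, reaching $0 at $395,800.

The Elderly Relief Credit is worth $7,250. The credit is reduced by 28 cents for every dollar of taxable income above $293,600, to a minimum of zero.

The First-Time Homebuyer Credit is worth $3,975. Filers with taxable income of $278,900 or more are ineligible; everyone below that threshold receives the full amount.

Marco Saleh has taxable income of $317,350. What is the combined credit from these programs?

Tuition Credit: $317,350 is at or below the $335,800 threshold, so the full $5,110 applies.
Elderly Relief Credit: 28% of the $23,750 excess over $293,600 is $6,650; credit = $7,250 − $6,650 = $600.
First-Time Homebuyer Credit: $317,350 meets or exceeds the $278,900 cutoff, so the credit is $0.
Total: $5,110 + $600 + $0 = $5,710.

$5,710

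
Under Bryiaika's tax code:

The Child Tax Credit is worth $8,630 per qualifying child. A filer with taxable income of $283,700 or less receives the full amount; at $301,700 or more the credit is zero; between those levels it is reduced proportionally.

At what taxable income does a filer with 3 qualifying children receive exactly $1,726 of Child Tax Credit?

Full credit = 3 × $8,630 = $25,890.
$1,726 is 1,726/25,890 of the full $25,890, so 24,164/25,890 of the $18,000 range has been used: income = $283,700 + $18,000 × 24,164/25,890 = $300,500.

$300,500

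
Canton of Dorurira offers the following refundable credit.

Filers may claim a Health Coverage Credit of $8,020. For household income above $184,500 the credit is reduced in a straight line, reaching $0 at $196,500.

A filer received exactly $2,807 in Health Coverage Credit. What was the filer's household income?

$2,807 is 2,807/8,020 of the full $8,020, so 5,213/8,020 of the $12,000 range has been used: income = $184,500 + $12,000 × 5,213/8,020 = $192,300.

$192,300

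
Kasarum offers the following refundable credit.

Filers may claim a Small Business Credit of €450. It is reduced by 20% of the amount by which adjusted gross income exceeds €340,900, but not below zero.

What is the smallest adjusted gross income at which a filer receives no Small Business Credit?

€343,150

The credit falls by 20% of each euro above €340,900, so it reaches zero when the excess is €450 / 20% = €2,250: income = €340,900 + €2,250 = €343,150.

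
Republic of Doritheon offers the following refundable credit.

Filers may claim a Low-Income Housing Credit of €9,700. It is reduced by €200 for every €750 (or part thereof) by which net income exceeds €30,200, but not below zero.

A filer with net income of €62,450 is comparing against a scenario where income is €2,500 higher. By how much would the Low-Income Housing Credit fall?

€800

At €62,450 — income exceeds €30,200 by €32,250, which is 43 full-or-partial €750 increments; reduction = 43 × €200 = €8,600, leaving €1,100.
At €64,950 — income exceeds €30,200 by €34,750, which is 47 full-or-partial €750 increments; reduction = 47 × €200 = €9,400, leaving €300.
Lost: €1,100 − €300 = €800.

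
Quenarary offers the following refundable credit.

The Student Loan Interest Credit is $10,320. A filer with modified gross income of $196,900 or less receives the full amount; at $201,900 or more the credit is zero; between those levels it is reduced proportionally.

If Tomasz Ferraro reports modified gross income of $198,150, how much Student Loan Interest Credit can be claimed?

$7,740

Student Loan Interest Credit: $198,150 is $1,250 into a $5,000 phase-out range, leaving 3,750/5,000 of the credit: $10,320 × 3,750/5,000 = $7,740.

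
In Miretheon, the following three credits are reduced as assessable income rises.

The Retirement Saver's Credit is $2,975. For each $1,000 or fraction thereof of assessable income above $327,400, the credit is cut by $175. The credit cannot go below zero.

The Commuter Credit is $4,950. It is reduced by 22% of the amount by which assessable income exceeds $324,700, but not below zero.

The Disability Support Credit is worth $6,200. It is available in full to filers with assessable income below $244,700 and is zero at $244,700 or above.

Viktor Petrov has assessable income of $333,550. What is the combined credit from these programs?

$4,753

Retirement Saver's Credit: income exceeds $327,400 by $6,150, which is 7 full-or-partial $1,000 increments; reduction = 7 × $175 = $1,225, leaving $1,750.
Commuter Credit: 22% of the $8,850 excess over $324,700 is $1,947; credit = $4,950 − $1,947 = $3,003.
Disability Support Credit: $333,550 meets or exceeds the $244,700 cutoff, so the credit is $0.
Total: $1,750 + $3,003 + $0 = $4,753.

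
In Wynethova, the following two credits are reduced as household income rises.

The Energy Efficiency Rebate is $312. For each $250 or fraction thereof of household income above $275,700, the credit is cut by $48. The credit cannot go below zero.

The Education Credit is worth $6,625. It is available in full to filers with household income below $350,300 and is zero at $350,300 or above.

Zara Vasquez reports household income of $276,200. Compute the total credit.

Energy Efficiency Rebate: income exceeds $275,700 by $500, which is 2 full-or-partial $250 increments; reduction = 2 × $48 = $96, leaving $216.
Education Credit: $276,200 is below the $350,300 cutoff, so the full $6,625 applies.
Total: $216 + $6,625 = $6,841.

$6,841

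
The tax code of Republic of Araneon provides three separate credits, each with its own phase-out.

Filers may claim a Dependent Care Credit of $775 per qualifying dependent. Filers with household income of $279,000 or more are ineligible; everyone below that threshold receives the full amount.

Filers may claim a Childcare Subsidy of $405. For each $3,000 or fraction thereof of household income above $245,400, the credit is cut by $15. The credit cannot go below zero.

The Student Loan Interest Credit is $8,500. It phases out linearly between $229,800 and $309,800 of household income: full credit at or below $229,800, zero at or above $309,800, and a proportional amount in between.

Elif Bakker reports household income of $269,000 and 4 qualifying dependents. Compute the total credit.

$7,720

Dependent Care Credit: base = 4 × $775 = $3,100. $269,000 is below the $279,000 cutoff, so the full $3,100 applies.
Childcare Subsidy: income exceeds $245,400 by $23,600, which is 8 full-or-partial $3,000 increments; reduction = 8 × $15 = $120, leaving $285.
Student Loan Interest Credit: $269,000 is $39,200 into a $80,000 phase-out range, leaving 40,800/80,000 of the credit: $8,500 × 40,800/80,000 = $4,335.
Total: $3,100 + $285 + $4,335 = $7,720.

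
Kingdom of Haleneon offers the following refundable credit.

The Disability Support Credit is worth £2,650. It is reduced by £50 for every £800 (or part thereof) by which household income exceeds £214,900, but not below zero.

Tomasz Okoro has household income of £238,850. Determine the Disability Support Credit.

Disability Support Credit: income exceeds £214,900 by £23,950, which is 30 full-or-partial £800 increments; reduction = 30 × £50 = £1,500, leaving £1,150.

£1,150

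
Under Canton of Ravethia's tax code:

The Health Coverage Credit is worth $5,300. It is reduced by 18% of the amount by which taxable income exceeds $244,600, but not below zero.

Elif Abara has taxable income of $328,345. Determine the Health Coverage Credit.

$0

Health Coverage Credit: 18% of the $83,745 excess over $244,600 is $15,074.10 ≥ base, so the credit is $0.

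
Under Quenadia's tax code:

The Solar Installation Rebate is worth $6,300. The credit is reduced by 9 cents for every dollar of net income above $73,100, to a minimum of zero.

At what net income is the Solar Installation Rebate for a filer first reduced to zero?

The credit falls by 9% of each dollar above $73,100, so it reaches zero when the excess is $6,300 / 9% = $70,000: income = $73,100 + $70,000 = $143,100.

$143,100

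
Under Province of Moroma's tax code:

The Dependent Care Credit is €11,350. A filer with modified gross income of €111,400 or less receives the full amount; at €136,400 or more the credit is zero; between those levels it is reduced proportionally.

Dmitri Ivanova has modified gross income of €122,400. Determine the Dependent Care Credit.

€6,356

Dependent Care Credit: €122,400 is €11,000 into a €25,000 phase-out range, leaving 14,000/25,000 of the credit: €11,350 × 14,000/25,000 = €6,356.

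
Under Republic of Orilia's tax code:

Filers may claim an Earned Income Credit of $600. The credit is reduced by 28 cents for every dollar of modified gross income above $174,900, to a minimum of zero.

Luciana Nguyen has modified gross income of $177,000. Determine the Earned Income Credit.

$12

Earned Income Credit: 28% of the $2,100 excess over $174,900 is $588; credit = $600 − $588 = $12.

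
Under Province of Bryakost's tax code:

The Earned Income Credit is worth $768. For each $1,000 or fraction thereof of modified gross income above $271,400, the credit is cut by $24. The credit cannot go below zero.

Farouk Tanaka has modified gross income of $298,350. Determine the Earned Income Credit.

$120

Earned Income Credit: income exceeds $271,400 by $26,950, which is 27 full-or-partial $1,000 increments; reduction = 27 × $24 = $648, leaving $120.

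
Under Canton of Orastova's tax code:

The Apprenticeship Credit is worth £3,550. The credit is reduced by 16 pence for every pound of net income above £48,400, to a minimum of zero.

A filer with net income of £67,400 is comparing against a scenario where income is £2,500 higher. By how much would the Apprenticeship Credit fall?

£400

At £67,400 — 16% of the £19,000 excess over £48,400 is £3,040; credit = £3,550 − £3,040 = £510.
At £69,900 — 16% of the £21,500 excess over £48,400 is £3,440; credit = £3,550 − £3,440 = £110.
Lost: £510 − £110 = £400.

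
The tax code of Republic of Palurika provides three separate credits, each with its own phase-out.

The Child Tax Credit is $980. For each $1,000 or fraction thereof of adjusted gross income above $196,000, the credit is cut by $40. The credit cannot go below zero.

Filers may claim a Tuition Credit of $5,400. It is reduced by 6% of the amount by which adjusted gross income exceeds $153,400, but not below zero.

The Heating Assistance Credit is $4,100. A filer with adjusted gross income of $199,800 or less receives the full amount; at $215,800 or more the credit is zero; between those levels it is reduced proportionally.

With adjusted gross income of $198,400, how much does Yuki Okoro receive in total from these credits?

$7,660

Child Tax Credit: income exceeds $196,000 by $2,400, which is 3 full-or-partial $1,000 increments; reduction = 3 × $40 = $120, leaving $860.
Tuition Credit: 6% of the $45,000 excess over $153,400 is $2,700; credit = $5,400 − $2,700 = $2,700.
Heating Assistance Credit: $198,400 is at or below the $199,800 threshold, so the full $4,100 applies.
Total: $860 + $2,700 + $4,100 = $7,660.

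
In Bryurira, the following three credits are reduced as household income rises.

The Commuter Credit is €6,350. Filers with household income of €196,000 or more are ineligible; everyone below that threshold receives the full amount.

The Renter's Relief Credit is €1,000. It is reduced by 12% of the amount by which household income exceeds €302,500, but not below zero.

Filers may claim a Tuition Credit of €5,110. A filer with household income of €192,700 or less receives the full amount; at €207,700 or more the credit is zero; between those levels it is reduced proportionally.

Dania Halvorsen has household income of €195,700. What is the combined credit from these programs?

Commuter Credit: €195,700 is below the €196,000 cutoff, so the full €6,350 applies.
Renter's Relief Credit: €195,700 is at or below the €302,500 threshold, so the full €1,000 applies.
Tuition Credit: €195,700 is €3,000 into a €15,000 phase-out range, leaving 12,000/15,000 of the credit: €5,110 × 12,000/15,000 = €4,088.
Total: €6,350 + €1,000 + €4,088 = €11,438.

€11,438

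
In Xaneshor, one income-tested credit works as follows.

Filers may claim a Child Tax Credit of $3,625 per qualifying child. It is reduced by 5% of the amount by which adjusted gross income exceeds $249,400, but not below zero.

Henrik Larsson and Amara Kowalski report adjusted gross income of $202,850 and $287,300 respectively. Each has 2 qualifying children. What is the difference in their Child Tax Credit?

$1,895

Henrik ($202,850): Child Tax Credit: base = 2 × $3,625 = $7,250. $202,850 is at or below the $249,400 threshold, so the full $7,250 applies.
Amara ($287,300): Child Tax Credit: base = 2 × $3,625 = $7,250. 5% of the $37,900 excess over $249,400 is $1,895; credit = $7,250 − $1,895 = $5,355.
Difference: |$7,250 − $5,355| = $1,895.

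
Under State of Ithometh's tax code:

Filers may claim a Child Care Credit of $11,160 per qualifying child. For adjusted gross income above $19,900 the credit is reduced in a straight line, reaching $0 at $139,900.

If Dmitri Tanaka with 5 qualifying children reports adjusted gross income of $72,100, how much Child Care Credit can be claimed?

Child Care Credit: base = 5 × $11,160 = $55,800. $72,100 is $52,200 into a $120,000 phase-out range, leaving 67,800/120,000 of the credit: $55,800 × 67,800/120,000 = $31,527.

$31,527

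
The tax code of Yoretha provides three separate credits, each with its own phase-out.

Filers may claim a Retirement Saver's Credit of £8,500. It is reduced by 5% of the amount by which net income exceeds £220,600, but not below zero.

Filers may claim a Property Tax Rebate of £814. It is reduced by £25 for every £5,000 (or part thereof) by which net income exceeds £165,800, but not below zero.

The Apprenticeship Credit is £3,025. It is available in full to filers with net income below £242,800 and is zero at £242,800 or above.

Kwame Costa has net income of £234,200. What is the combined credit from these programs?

Retirement Saver's Credit: 5% of the £13,600 excess over £220,600 is £680; credit = £8,500 − £680 = £7,820.
Property Tax Rebate: income exceeds £165,800 by £68,400, which is 14 full-or-partial £5,000 increments; reduction = 14 × £25 = £350, leaving £464.
Apprenticeship Credit: £234,200 is below the £242,800 cutoff, so the full £3,025 applies.
Total: £7,820 + £464 + £3,025 = £11,309.

£11,309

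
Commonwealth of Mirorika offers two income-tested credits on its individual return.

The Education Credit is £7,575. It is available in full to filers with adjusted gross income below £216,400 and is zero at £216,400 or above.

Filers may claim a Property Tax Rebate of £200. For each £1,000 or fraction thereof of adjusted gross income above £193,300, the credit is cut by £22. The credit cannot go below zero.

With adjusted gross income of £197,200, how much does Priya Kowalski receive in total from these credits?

£7,687

Education Credit: £197,200 is below the £216,400 cutoff, so the full £7,575 applies.
Property Tax Rebate: income exceeds £193,300 by £3,900, which is 4 full-or-partial £1,000 increments; reduction = 4 × £22 = £88, leaving £112.
Total: £7,575 + £112 = £7,687.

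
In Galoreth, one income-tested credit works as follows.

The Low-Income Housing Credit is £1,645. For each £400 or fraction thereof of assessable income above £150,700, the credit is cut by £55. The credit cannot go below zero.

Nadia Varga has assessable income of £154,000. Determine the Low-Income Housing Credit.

£1,150

Low-Income Housing Credit: income exceeds £150,700 by £3,300, which is 9 full-or-partial £400 increments; reduction = 9 × £55 = £495, leaving £1,150.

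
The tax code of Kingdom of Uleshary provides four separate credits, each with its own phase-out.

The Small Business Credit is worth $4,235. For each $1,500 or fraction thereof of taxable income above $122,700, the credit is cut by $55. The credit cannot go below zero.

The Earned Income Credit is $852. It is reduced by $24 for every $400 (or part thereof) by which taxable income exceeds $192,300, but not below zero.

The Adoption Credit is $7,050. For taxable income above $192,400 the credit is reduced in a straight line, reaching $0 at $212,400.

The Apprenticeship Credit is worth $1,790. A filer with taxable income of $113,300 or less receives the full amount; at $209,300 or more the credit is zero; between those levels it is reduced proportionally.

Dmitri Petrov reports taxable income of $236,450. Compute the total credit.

Small Business Credit: income exceeds $122,700 by $113,750, which is 76 full-or-partial $1,500 increments; reduction = 76 × $55 = $4,180, leaving $55.
Earned Income Credit: income exceeds $192,300 by $44,150 → 111 increments × $24 = $2,664 ≥ base, so the credit is $0.
Adoption Credit: $236,450 is at or above $212,400, so the credit is $0.
Apprenticeship Credit: $236,450 is at or above $209,300, so the credit is $0.
Total: $55 + $0 + $0 + $0 = $55.

$55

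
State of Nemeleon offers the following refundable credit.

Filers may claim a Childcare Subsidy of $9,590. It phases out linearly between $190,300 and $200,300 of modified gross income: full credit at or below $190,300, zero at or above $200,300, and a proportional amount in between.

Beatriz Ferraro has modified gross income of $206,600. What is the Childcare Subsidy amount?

Childcare Subsidy: $206,600 is at or above $200,300, so the credit is $0.

$0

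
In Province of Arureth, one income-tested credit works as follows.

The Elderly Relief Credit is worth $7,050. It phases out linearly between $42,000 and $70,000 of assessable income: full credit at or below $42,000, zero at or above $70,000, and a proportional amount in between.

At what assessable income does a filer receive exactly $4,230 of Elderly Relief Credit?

$4,230 is 4,230/7,050 of the full $7,050, so 2,820/7,050 of the $28,000 range has been used: income = $42,000 + $28,000 × 2,820/7,050 = $53,200.

$53,200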